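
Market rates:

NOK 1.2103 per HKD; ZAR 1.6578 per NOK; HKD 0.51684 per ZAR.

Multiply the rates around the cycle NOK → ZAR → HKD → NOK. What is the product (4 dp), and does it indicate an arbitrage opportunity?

1.0370 (arbitrage exists)

Around NOK → ZAR → HKD → NOK: 1 × 1.6578 × 0.51684 × 1.2103 = 1.037006
Product > 1; profitable direction is NOK → ZAR → HKD → NOK.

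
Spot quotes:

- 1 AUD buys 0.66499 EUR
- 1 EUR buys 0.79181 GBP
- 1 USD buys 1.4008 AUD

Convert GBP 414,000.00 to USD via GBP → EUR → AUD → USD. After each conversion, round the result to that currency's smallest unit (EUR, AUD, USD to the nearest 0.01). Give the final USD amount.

GBP 414,000.00 ÷ 0.79181 = EUR 522,852.70
EUR 522,852.70 ÷ 0.66499 = AUD 786,256.49
AUD 786,256.49 ÷ 1.4008 = USD 561,291.04

USD 561,291.04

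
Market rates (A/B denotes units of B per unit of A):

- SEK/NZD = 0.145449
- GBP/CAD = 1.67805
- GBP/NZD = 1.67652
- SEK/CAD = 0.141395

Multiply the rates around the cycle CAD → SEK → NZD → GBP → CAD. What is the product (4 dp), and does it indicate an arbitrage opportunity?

1.0296 (arbitrage exists)

Around CAD → SEK → NZD → GBP → CAD: 1 ÷ 0.141395 × 0.145449 ÷ 1.67652 × 1.67805 = 1.029610
Product > 1; profitable direction is CAD → SEK → NZD → GBP → CAD.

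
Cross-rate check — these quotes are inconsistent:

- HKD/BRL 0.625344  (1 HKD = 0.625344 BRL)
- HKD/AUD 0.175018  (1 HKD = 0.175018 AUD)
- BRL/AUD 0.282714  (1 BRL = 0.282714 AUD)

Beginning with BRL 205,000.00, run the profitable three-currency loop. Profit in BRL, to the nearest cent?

Profitable loop is BRL → AUD → HKD → BRL:
BRL 205,000.00 × 0.282714 = AUD 57,956.37
AUD 57,956.37 ÷ 0.175018 = HKD 331,145.20
HKD 331,145.20 × 0.625344 = BRL 207,079.66
Profit = BRL 207,079.66 − BRL 205,000.00

Profit: BRL 2,079.66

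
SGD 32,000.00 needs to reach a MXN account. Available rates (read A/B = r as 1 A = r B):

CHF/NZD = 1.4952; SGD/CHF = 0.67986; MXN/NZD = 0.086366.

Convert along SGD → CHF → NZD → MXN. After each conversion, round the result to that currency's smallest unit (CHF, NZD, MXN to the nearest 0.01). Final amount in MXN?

MXN 376,639.53

SGD 32,000.00 × 0.67986 = CHF 21,755.52
CHF 21,755.52 × 1.4952 = NZD 32,528.85
NZD 32,528.85 ÷ 0.086366 = MXN 376,639.53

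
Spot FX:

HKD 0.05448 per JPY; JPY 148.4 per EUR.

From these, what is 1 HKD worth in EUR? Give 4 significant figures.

1 HKD ÷ 0.05448 = 18.3554 JPY
18.3554 JPY ÷ 148.4 = 0.123688 EUR

HKD/EUR = 0.1237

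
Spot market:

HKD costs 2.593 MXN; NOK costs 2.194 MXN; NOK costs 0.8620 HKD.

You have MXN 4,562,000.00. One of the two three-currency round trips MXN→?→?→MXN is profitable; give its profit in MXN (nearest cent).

Profit: MXN 85,596.76

Profitable loop is MXN → NOK → HKD → MXN:
MXN 4,562,000.00 ÷ 2.194 = NOK 2,079,307.20
NOK 2,079,307.20 × 0.8620 = HKD 1,792,362.81
HKD 1,792,362.81 × 2.593 = MXN 4,647,596.76
Profit = MXN 4,647,596.76 − MXN 4,562,000.00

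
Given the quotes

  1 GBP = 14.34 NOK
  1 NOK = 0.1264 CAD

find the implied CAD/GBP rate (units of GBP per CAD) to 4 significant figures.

1 CAD ÷ 0.1264 = 7.91139 NOK
7.91139 NOK ÷ 14.34 = 0.551701 GBP

CAD/GBP = 0.5517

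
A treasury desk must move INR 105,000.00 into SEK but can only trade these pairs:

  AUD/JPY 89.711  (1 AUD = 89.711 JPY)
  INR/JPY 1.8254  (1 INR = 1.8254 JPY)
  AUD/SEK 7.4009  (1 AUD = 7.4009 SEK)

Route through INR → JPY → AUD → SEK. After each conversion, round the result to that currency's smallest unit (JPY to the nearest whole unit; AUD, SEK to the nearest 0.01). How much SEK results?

INR 105,000.00 × 1.8254 = JPY 191,667
JPY 191,667 ÷ 89.711 = AUD 2,136.49
AUD 2,136.49 × 7.4009 = SEK 15,811.95

SEK 15,811.95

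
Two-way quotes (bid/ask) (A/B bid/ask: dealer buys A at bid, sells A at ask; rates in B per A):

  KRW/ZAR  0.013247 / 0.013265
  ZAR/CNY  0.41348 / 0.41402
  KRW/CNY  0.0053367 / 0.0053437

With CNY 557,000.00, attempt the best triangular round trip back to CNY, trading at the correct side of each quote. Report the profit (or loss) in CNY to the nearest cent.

Best loop CNY → KRW → ZAR → CNY:
CNY 557,000.00 ÷ 0.0053437 (buy KRW at ask) = KRW 104,234,893
KRW 104,234,893 × 0.013247 (sell KRW at bid) = ZAR 1,380,799.63
ZAR 1,380,799.63 × 0.41348 (sell ZAR at bid) = CNY 570,933.03

Net profit: CNY 13,933.03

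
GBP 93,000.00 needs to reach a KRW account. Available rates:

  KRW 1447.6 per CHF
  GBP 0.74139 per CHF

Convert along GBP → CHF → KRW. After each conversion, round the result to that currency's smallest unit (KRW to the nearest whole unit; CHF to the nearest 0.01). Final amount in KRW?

GBP 93,000.00 ÷ 0.74139 = CHF 125,440.05
CHF 125,440.05 × 1447.6 = KRW 181,587,016

KRW 181,587,016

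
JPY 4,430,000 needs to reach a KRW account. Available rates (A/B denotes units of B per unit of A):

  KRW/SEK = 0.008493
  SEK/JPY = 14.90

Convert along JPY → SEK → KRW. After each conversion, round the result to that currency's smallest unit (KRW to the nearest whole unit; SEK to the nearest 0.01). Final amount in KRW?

KRW 35,007,116

JPY 4,430,000 ÷ 14.90 = SEK 297,315.44
SEK 297,315.44 ÷ 0.008493 = KRW 35,007,116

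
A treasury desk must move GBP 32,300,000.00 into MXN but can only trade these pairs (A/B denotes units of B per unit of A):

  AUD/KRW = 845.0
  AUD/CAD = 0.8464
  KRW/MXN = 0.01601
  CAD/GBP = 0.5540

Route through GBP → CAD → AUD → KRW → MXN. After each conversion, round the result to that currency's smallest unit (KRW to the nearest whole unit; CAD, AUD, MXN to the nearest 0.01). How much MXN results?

MXN 931,891,056.55

GBP 32,300,000.00 ÷ 0.5540 = CAD 58,303,249.10
CAD 58,303,249.10 ÷ 0.8464 = AUD 68,883,800.92
AUD 68,883,800.92 × 845.0 = KRW 58,206,811,777
KRW 58,206,811,777 × 0.01601 = MXN 931,891,056.55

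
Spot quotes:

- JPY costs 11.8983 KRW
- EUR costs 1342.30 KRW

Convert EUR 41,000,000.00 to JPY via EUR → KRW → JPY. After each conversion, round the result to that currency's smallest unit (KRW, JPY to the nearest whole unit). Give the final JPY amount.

EUR 41,000,000.00 × 1342.30 = KRW 55,034,300,000
KRW 55,034,300,000 ÷ 11.8983 = JPY 4,625,391,863

JPY 4,625,391,863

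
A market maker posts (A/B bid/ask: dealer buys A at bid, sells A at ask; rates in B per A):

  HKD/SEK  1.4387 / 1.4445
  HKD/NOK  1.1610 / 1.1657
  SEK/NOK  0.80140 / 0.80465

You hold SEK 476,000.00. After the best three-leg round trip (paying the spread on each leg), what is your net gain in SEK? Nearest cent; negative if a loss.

Net result: SEK -539.32 (no profitable arbitrage after spreads)

Best loop SEK → HKD → NOK → SEK:
SEK 476,000.00 ÷ 1.4445 (buy HKD at ask) = HKD 329,525.79
HKD 329,525.79 × 1.1610 (sell HKD at bid) = NOK 382,579.44
NOK 382,579.44 ÷ 0.80465 (buy SEK at ask) = SEK 475,460.68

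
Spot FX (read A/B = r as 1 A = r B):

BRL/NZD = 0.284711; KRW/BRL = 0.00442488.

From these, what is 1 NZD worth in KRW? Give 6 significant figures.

NZD/KRW = 793.769

1 NZD ÷ 0.284711 = 3.51233 BRL
3.51233 BRL ÷ 0.00442488 = 793.769 KRW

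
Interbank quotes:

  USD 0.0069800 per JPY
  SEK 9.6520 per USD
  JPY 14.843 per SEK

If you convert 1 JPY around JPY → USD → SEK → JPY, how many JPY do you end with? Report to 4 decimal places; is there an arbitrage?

1.0000 (no arbitrage)

Around JPY → USD → SEK → JPY: 1 × 0.0069800 × 9.6520 × 14.843 = 0.999987
Product ≈ 1 (deviation 0.001%, within rounding noise).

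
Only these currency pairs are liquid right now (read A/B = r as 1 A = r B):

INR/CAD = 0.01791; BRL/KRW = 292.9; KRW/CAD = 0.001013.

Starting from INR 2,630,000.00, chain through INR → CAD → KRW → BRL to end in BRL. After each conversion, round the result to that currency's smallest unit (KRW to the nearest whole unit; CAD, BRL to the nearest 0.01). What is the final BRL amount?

BRL 158,753.21

INR 2,630,000.00 × 0.01791 = CAD 47,103.30
CAD 47,103.30 ÷ 0.001013 = KRW 46,498,815
KRW 46,498,815 ÷ 292.9 = BRL 158,753.21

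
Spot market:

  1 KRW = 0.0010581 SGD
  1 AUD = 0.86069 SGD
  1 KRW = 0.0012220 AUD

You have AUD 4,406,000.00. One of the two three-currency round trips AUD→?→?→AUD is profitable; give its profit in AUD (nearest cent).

Profit: AUD 26,545.93

Profitable loop is AUD → KRW → SGD → AUD:
AUD 4,406,000.00 ÷ 0.0012220 = KRW 3,605,564,648
KRW 3,605,564,648 × 0.0010581 = SGD 3,815,047.95
SGD 3,815,047.95 ÷ 0.86069 = AUD 4,432,545.93
Profit = AUD 4,432,545.93 − AUD 4,406,000.00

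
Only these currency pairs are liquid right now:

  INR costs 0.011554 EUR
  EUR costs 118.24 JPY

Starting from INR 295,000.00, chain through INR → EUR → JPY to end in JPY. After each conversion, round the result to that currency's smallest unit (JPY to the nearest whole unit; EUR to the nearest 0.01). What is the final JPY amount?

INR 295,000.00 × 0.011554 = EUR 3,408.43
EUR 3,408.43 × 118.24 = JPY 403,013

JPY 403,013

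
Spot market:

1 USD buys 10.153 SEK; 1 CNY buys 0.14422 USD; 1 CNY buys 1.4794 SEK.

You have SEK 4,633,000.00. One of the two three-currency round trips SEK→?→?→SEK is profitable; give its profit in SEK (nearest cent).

Profit: SEK 47,885.71

Profitable loop is SEK → USD → CNY → SEK:
SEK 4,633,000.00 ÷ 10.153 = USD 456,318.33
USD 456,318.33 ÷ 0.14422 = CNY 3,164,043.33
CNY 3,164,043.33 × 1.4794 = SEK 4,680,885.71
Profit = SEK 4,680,885.71 − SEK 4,633,000.00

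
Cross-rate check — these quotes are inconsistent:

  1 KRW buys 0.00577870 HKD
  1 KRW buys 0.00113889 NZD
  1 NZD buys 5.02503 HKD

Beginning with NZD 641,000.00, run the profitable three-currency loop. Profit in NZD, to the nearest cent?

Profit: NZD 6,243.56

Profitable loop is NZD → KRW → HKD → NZD:
NZD 641,000.00 ÷ 0.00113889 = KRW 562,828,719
KRW 562,828,719 × 0.00577870 = HKD 3,252,418.32
HKD 3,252,418.32 ÷ 5.02503 = NZD 647,243.56
Profit = NZD 647,243.56 − NZD 641,000.00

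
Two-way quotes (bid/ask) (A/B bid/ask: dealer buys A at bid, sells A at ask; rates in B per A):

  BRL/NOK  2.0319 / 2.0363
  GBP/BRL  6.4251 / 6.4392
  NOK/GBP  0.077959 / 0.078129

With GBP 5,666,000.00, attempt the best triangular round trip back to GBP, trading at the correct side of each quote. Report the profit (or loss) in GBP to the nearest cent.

Net profit: GBP 100,669.36

Best loop GBP → BRL → NOK → GBP:
GBP 5,666,000.00 × 6.4251 (sell GBP at bid) = BRL 36,404,616.60
BRL 36,404,616.60 × 2.0319 (sell BRL at bid) = NOK 73,970,540.47
NOK 73,970,540.47 × 0.077959 (sell NOK at bid) = GBP 5,766,669.36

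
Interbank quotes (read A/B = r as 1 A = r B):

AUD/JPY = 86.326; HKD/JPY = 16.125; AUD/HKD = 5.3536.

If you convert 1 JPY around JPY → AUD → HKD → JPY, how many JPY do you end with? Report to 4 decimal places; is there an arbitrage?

Around JPY → AUD → HKD → JPY: 1 ÷ 86.326 × 5.3536 × 16.125 = 1.000009
Product ≈ 1 (deviation 0.001%, within rounding noise).

1.0000 (no arbitrage)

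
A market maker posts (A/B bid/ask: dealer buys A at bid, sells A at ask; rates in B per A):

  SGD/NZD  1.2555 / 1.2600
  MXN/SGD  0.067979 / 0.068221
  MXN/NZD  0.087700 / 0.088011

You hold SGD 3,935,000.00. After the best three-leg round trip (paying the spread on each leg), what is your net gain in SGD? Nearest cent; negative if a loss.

Net profit: SGD 79,724.09

Best loop SGD → MXN → NZD → SGD:
SGD 3,935,000.00 ÷ 0.068221 (buy MXN at ask) = MXN 57,680,186.45
MXN 57,680,186.45 × 0.087700 (sell MXN at bid) = NZD 5,058,552.35
NZD 5,058,552.35 ÷ 1.2600 (buy SGD at ask) = SGD 4,014,724.09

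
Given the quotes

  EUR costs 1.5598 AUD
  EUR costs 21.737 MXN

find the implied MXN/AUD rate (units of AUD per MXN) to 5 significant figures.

MXN/AUD = 0.071758

1 MXN ÷ 21.737 = 0.0460045 EUR
0.0460045 EUR × 1.5598 = 0.0717578 AUD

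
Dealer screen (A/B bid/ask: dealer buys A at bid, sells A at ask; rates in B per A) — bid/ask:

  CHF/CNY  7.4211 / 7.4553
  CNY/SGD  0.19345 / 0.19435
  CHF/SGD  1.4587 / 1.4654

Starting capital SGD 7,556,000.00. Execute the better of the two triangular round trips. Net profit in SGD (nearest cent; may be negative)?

Best loop SGD → CNY → CHF → SGD:
SGD 7,556,000.00 ÷ 0.19435 (buy CNY at ask) = CNY 38,878,312.32
CNY 38,878,312.32 ÷ 7.4553 (buy CHF at ask) = CHF 5,214,855.52
CHF 5,214,855.52 × 1.4587 (sell CHF at bid) = SGD 7,606,909.74

Net profit: SGD 50,909.74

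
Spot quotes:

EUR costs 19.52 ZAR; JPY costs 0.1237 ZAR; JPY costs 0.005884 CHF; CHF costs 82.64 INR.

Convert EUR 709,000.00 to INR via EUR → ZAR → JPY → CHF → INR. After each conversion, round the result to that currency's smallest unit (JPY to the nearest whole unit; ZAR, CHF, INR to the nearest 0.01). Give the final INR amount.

INR 54,402,558.24

EUR 709,000.00 × 19.52 = ZAR 13,839,680.00
ZAR 13,839,680.00 ÷ 0.1237 = JPY 111,881,002
JPY 111,881,002 × 0.005884 = CHF 658,307.82
CHF 658,307.82 × 82.64 = INR 54,402,558.24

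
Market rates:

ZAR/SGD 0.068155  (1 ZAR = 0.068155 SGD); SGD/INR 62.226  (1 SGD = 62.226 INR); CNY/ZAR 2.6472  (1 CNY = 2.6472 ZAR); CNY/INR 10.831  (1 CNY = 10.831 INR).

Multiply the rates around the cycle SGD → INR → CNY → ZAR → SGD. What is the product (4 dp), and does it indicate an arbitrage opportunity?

1.0365 (arbitrage exists)

Around SGD → INR → CNY → ZAR → SGD: 1 × 62.226 ÷ 10.831 × 2.6472 × 0.068155 = 1.036544
Product > 1; profitable direction is SGD → INR → CNY → ZAR → SGD.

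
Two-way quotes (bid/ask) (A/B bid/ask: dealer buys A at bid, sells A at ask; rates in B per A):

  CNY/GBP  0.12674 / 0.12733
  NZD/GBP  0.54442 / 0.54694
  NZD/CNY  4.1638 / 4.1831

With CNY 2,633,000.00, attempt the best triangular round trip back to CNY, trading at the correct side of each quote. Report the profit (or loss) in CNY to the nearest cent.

Net profit: CNY 58,261.78

Best loop CNY → NZD → GBP → CNY:
CNY 2,633,000.00 ÷ 4.1831 (buy NZD at ask) = NZD 629,437.50
NZD 629,437.50 × 0.54442 (sell NZD at bid) = GBP 342,678.36
GBP 342,678.36 ÷ 0.12733 (buy CNY at ask) = CNY 2,691,261.78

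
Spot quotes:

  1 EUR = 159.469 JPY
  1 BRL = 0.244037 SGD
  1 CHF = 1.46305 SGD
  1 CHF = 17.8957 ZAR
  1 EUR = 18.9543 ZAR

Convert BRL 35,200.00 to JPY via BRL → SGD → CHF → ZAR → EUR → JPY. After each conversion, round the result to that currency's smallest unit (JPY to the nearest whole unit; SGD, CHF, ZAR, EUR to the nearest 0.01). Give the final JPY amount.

JPY 884,007

BRL 35,200.00 × 0.244037 = SGD 8,590.10
SGD 8,590.10 ÷ 1.46305 = CHF 5,871.36
CHF 5,871.36 × 17.8957 = ZAR 105,072.10
ZAR 105,072.10 ÷ 18.9543 = EUR 5,543.44
EUR 5,543.44 × 159.469 = JPY 884,007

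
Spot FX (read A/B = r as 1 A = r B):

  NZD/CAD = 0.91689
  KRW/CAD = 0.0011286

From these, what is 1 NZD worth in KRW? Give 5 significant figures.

1 NZD × 0.91689 = 0.91689 CAD
0.91689 CAD ÷ 0.0011286 = 812.414 KRW

NZD/KRW = 812.41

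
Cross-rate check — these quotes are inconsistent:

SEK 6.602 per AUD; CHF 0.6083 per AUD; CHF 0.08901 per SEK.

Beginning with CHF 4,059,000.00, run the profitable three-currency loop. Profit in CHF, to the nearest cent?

Profitable loop is CHF → SEK → AUD → CHF:
CHF 4,059,000.00 ÷ 0.08901 = SEK 45,601,617.80
SEK 45,601,617.80 ÷ 6.602 = AUD 6,907,242.93
AUD 6,907,242.93 × 0.6083 = CHF 4,201,675.87
Profit = CHF 4,201,675.87 − CHF 4,059,000.00

Profit: CHF 142,675.87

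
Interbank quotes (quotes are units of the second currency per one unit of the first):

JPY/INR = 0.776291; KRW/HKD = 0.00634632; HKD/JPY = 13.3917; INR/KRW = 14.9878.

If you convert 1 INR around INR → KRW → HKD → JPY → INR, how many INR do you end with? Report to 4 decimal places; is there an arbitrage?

0.9888 (arbitrage exists)

Around INR → KRW → HKD → JPY → INR: 1 × 14.9878 × 0.00634632 × 13.3917 × 0.776291 = 0.988827
Product < 1; profitable direction is INR → JPY → HKD → KRW → INR.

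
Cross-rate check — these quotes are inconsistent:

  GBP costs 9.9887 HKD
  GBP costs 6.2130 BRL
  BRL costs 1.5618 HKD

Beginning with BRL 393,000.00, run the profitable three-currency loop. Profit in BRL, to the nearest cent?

Profit: BRL 11,552.37

Profitable loop is BRL → GBP → HKD → BRL:
BRL 393,000.00 ÷ 6.2130 = GBP 63,254.47
GBP 63,254.47 × 9.9887 = HKD 631,829.89
HKD 631,829.89 ÷ 1.5618 = BRL 404,552.37
Profit = BRL 404,552.37 − BRL 393,000.00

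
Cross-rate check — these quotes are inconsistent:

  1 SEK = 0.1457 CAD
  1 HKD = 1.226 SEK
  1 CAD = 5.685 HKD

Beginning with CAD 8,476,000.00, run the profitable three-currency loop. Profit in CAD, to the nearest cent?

Profit: CAD 131,389.16

Profitable loop is CAD → HKD → SEK → CAD:
CAD 8,476,000.00 × 5.685 = HKD 48,186,060.00
HKD 48,186,060.00 × 1.226 = SEK 59,076,109.56
SEK 59,076,109.56 × 0.1457 = CAD 8,607,389.16
Profit = CAD 8,607,389.16 − CAD 8,476,000.00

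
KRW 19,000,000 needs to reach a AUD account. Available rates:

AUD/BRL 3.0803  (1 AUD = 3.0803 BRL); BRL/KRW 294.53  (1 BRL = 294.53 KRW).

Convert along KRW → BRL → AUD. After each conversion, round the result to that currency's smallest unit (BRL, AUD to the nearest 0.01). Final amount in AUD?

KRW 19,000,000 ÷ 294.53 = BRL 64,509.56
BRL 64,509.56 ÷ 3.0803 = AUD 20,942.62

AUD 20,942.62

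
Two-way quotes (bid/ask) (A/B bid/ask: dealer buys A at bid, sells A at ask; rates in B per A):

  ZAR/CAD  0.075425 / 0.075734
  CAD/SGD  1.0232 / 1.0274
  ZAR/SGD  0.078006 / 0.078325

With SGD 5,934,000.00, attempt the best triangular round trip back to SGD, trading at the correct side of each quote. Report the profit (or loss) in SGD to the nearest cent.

Best loop SGD → CAD → ZAR → SGD:
SGD 5,934,000.00 ÷ 1.0274 (buy CAD at ask) = CAD 5,775,744.60
CAD 5,775,744.60 ÷ 0.075734 (buy ZAR at ask) = ZAR 76,263,561.91
ZAR 76,263,561.91 × 0.078006 (sell ZAR at bid) = SGD 5,949,015.41

Net profit: SGD 15,015.41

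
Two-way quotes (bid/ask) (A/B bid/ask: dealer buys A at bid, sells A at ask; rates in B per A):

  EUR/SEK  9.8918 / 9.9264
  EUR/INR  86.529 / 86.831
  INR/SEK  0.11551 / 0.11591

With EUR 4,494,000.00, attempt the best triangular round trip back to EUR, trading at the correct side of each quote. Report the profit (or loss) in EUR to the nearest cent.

Best loop EUR → INR → SEK → EUR:
EUR 4,494,000.00 × 86.529 (sell EUR at bid) = INR 388,861,326.00
INR 388,861,326.00 × 0.11551 (sell INR at bid) = SEK 44,917,371.77
SEK 44,917,371.77 ÷ 9.9264 (buy EUR at ask) = EUR 4,525,041.48

Net profit: EUR 31,041.48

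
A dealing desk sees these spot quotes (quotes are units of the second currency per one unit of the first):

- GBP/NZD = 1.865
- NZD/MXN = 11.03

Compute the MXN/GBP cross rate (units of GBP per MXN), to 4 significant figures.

1 MXN ÷ 11.03 = 0.0906618 NZD
0.0906618 NZD ÷ 1.865 = 0.0486122 GBP

MXN/GBP = 0.04861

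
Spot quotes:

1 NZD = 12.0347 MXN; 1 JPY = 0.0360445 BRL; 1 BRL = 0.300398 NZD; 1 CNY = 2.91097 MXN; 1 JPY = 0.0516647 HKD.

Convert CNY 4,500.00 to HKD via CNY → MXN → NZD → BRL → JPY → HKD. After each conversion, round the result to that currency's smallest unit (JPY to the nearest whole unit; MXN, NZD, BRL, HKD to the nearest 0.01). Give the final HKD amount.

HKD 5,193.70

CNY 4,500.00 × 2.91097 = MXN 13,099.36
MXN 13,099.36 ÷ 12.0347 = NZD 1,088.47
NZD 1,088.47 ÷ 0.300398 = BRL 3,623.43
BRL 3,623.43 ÷ 0.0360445 = JPY 100,527
JPY 100,527 × 0.0516647 = HKD 5,193.70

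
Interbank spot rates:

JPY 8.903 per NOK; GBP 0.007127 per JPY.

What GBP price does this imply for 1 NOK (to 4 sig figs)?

NOK/GBP = 0.06345

1 NOK × 8.903 = 8.903 JPY
8.903 JPY × 0.007127 = 0.0634517 GBP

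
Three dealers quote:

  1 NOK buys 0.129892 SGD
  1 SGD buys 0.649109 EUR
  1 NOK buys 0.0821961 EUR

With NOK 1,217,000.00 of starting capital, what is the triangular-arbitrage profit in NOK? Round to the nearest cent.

Profit: NOK 31,358.73

Profitable loop is NOK → SGD → EUR → NOK:
NOK 1,217,000.00 × 0.129892 = SGD 158,078.56
SGD 158,078.56 × 0.649109 = EUR 102,610.22
EUR 102,610.22 ÷ 0.0821961 = NOK 1,248,358.73
Profit = NOK 1,248,358.73 − NOK 1,217,000.00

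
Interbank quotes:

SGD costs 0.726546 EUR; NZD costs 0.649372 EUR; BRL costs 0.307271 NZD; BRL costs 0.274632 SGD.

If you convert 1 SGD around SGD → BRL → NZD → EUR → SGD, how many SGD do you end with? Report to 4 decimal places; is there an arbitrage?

Around SGD → BRL → NZD → EUR → SGD: 1 ÷ 0.274632 × 0.307271 × 0.649372 ÷ 0.726546 = 1.000002
Product ≈ 1 (deviation 0.000%, within rounding noise).

1.0000 (no arbitrage)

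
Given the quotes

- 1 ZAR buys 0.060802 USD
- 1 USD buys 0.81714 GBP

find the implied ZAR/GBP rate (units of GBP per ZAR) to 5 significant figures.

1 ZAR × 0.060802 = 0.060802 USD
0.060802 USD × 0.81714 = 0.0496837 GBP

ZAR/GBP = 0.049684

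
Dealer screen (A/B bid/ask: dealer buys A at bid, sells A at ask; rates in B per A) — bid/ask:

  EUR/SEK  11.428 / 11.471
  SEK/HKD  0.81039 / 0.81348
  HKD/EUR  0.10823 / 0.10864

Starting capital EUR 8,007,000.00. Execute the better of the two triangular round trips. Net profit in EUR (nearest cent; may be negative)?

Net profit: EUR 18,679.12

Best loop EUR → SEK → HKD → EUR:
EUR 8,007,000.00 × 11.428 (sell EUR at bid) = SEK 91,503,996.00
SEK 91,503,996.00 × 0.81039 (sell SEK at bid) = HKD 74,153,923.32
HKD 74,153,923.32 × 0.10823 (sell HKD at bid) = EUR 8,025,679.12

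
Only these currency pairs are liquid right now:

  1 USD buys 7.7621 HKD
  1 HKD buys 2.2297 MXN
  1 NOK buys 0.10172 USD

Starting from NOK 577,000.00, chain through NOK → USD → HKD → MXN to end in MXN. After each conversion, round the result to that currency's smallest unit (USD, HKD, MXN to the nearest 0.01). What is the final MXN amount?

NOK 577,000.00 × 0.10172 = USD 58,692.44
USD 58,692.44 × 7.7621 = HKD 455,576.59
HKD 455,576.59 × 2.2297 = MXN 1,015,799.12

MXN 1,015,799.12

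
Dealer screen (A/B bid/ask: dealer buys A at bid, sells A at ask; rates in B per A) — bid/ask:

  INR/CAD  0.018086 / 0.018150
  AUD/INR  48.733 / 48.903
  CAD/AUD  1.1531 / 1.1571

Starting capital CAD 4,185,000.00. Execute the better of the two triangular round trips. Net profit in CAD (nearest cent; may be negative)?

Best loop CAD → AUD → INR → CAD:
CAD 4,185,000.00 × 1.1531 (sell CAD at bid) = AUD 4,825,723.50
AUD 4,825,723.50 × 48.733 (sell AUD at bid) = INR 235,171,983.33
INR 235,171,983.33 × 0.018086 (sell INR at bid) = CAD 4,253,320.49

Net profit: CAD 68,320.49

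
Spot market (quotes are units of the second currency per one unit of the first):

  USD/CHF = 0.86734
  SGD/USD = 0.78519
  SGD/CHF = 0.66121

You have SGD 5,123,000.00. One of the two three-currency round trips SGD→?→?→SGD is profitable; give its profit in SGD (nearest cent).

Profitable loop is SGD → USD → CHF → SGD:
SGD 5,123,000.00 × 0.78519 = USD 4,022,528.37
USD 4,022,528.37 × 0.86734 = CHF 3,488,899.76
CHF 3,488,899.76 ÷ 0.66121 = SGD 5,276,538.10
Profit = SGD 5,276,538.10 − SGD 5,123,000.00

Profit: SGD 153,538.10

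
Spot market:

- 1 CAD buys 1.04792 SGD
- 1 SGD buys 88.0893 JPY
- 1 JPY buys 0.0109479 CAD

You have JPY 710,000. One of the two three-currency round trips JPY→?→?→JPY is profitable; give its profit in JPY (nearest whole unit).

Profitable loop is JPY → CAD → SGD → JPY:
JPY 710,000 × 0.0109479 = CAD 7,773.01
CAD 7,773.01 × 1.04792 = SGD 8,145.49
SGD 8,145.49 × 88.0893 = JPY 717,531
Profit = JPY 717,531 − JPY 710,000

Profit: JPY 7,531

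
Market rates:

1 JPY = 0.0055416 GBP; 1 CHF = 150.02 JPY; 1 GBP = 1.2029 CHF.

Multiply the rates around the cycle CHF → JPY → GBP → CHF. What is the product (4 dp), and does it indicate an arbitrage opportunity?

1.0000 (no arbitrage)

Around CHF → JPY → GBP → CHF: 1 × 150.02 × 0.0055416 × 1.2029 = 1.000032
Product ≈ 1 (deviation 0.003%, within rounding noise).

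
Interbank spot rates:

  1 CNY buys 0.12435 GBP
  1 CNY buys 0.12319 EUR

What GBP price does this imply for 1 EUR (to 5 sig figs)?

1 EUR ÷ 0.12319 = 8.11754 CNY
8.11754 CNY × 0.12435 = 1.00942 GBP

EUR/GBP = 1.0094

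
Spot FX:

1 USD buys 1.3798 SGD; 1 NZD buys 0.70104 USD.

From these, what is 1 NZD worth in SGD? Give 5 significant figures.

1 NZD × 0.70104 = 0.70104 USD
0.70104 USD × 1.3798 = 0.967295 SGD

NZD/SGD = 0.96729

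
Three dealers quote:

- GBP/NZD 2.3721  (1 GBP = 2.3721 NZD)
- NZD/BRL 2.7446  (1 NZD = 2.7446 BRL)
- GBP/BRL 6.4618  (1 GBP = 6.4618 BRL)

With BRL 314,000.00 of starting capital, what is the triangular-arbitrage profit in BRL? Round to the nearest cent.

Profit: BRL 2,364.82

Profitable loop is BRL → GBP → NZD → BRL:
BRL 314,000.00 ÷ 6.4618 = GBP 48,593.27
GBP 48,593.27 × 2.3721 = NZD 115,268.10
NZD 115,268.10 × 2.7446 = BRL 316,364.82
Profit = BRL 316,364.82 − BRL 314,000.00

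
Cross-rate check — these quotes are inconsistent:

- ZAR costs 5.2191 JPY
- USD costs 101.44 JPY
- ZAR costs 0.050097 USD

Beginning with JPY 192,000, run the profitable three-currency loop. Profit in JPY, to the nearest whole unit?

Profit: JPY 5,186

Profitable loop is JPY → USD → ZAR → JPY:
JPY 192,000 ÷ 101.44 = USD 1,892.74
USD 1,892.74 ÷ 0.050097 = ZAR 37,781.59
ZAR 37,781.59 × 5.2191 = JPY 197,186
Profit = JPY 197,186 − JPY 192,000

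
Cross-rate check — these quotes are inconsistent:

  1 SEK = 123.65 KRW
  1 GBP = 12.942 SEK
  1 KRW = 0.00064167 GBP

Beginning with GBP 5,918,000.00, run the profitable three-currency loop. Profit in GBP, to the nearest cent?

Profit: GBP 158,901.71

Profitable loop is GBP → SEK → KRW → GBP:
GBP 5,918,000.00 × 12.942 = SEK 76,590,756.00
SEK 76,590,756.00 × 123.65 = KRW 9,470,446,979
KRW 9,470,446,979 × 0.00064167 = GBP 6,076,901.71
Profit = GBP 6,076,901.71 − GBP 5,918,000.00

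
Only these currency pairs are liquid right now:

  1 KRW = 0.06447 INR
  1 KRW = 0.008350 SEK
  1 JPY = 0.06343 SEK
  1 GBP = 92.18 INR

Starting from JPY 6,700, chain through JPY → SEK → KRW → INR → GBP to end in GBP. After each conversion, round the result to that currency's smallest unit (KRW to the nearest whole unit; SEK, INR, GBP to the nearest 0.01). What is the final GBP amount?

GBP 35.60

JPY 6,700 × 0.06343 = SEK 424.98
SEK 424.98 ÷ 0.008350 = KRW 50,896
KRW 50,896 × 0.06447 = INR 3,281.27
INR 3,281.27 ÷ 92.18 = GBP 35.60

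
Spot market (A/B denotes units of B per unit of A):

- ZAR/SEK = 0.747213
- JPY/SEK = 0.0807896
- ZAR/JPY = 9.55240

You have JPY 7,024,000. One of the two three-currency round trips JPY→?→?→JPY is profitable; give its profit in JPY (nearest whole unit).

Profit: JPY 230,509

Profitable loop is JPY → SEK → ZAR → JPY:
JPY 7,024,000 × 0.0807896 = SEK 567,466.15
SEK 567,466.15 ÷ 0.747213 = ZAR 759,443.63
ZAR 759,443.63 × 9.55240 = JPY 7,254,509
Profit = JPY 7,254,509 − JPY 7,024,000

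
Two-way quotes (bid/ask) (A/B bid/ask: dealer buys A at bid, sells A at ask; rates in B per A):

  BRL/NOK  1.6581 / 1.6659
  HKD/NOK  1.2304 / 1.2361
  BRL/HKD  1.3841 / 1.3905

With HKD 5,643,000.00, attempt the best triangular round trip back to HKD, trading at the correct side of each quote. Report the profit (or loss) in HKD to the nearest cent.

Best loop HKD → NOK → BRL → HKD:
HKD 5,643,000.00 × 1.2304 (sell HKD at bid) = NOK 6,943,147.20
NOK 6,943,147.20 ÷ 1.6659 (buy BRL at ask) = BRL 4,167,805.51
BRL 4,167,805.51 × 1.3841 (sell BRL at bid) = HKD 5,768,659.61

Net profit: HKD 125,659.61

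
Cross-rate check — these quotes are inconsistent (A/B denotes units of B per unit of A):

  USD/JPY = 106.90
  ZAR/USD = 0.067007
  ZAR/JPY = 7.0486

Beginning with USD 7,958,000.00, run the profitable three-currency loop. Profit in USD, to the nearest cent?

Profit: USD 129,214.25

Profitable loop is USD → JPY → ZAR → USD:
USD 7,958,000.00 × 106.90 = JPY 850,710,200
JPY 850,710,200 ÷ 7.0486 = ZAR 120,692,080.70
ZAR 120,692,080.70 × 0.067007 = USD 8,087,214.25
Profit = USD 8,087,214.25 − USD 7,958,000.00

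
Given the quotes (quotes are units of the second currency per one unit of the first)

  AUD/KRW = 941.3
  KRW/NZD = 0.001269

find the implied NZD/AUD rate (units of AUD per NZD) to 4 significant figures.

1 NZD ÷ 0.001269 = 788.022 KRW
788.022 KRW ÷ 941.3 = 0.837164 AUD

NZD/AUD = 0.8372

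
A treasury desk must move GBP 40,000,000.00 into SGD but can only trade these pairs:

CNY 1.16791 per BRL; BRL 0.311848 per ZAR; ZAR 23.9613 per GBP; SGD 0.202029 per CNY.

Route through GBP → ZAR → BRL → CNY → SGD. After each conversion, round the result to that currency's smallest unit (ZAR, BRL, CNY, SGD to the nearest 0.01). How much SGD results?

SGD 70,523,916.45

GBP 40,000,000.00 × 23.9613 = ZAR 958,452,000.00
ZAR 958,452,000.00 × 0.311848 = BRL 298,891,339.30
BRL 298,891,339.30 × 1.16791 = CNY 349,078,184.08
CNY 349,078,184.08 × 0.202029 = SGD 70,523,916.45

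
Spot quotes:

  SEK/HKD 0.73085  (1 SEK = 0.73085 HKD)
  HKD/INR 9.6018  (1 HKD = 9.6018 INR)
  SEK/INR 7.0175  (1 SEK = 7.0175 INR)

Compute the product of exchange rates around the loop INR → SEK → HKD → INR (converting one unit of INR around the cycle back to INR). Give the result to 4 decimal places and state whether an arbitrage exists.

Around INR → SEK → HKD → INR: 1 ÷ 7.0175 × 0.73085 × 9.6018 = 0.999997
Product ≈ 1 (deviation 0.000%, within rounding noise).

1.0000 (no arbitrage)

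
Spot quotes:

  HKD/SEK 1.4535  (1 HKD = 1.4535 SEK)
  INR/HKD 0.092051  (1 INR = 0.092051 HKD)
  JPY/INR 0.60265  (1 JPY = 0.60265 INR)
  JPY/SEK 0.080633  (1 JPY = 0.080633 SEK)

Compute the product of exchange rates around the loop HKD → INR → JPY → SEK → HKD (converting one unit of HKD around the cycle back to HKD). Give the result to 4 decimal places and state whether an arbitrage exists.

Around HKD → INR → JPY → SEK → HKD: 1 ÷ 0.092051 ÷ 0.60265 × 0.080633 ÷ 1.4535 = 1.000009
Product ≈ 1 (deviation 0.001%, within rounding noise).

1.0000 (no arbitrage)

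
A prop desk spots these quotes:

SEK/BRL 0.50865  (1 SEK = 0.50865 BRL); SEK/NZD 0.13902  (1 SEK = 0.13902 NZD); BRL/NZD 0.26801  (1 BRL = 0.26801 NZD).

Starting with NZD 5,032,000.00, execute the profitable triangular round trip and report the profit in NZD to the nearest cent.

Profit: NZD 99,541.78

Profitable loop is NZD → BRL → SEK → NZD:
NZD 5,032,000.00 ÷ 0.26801 = BRL 18,775,418.83
BRL 18,775,418.83 ÷ 0.50865 = SEK 36,912,255.63
SEK 36,912,255.63 × 0.13902 = NZD 5,131,541.78
Profit = NZD 5,131,541.78 − NZD 5,032,000.00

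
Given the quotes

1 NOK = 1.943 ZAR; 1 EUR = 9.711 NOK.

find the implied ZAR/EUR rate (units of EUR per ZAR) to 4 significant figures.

1 ZAR ÷ 1.943 = 0.514668 NOK
0.514668 NOK ÷ 9.711 = 0.0529985 EUR

ZAR/EUR = 0.05300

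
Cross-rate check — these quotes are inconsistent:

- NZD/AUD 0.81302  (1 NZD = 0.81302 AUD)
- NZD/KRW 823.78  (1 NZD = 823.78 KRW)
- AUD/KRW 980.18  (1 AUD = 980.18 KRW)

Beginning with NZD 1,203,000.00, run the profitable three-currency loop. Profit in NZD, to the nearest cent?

Profitable loop is NZD → KRW → AUD → NZD:
NZD 1,203,000.00 × 823.78 = KRW 991,007,340
KRW 991,007,340 ÷ 980.18 = AUD 1,011,046.28
AUD 1,011,046.28 ÷ 0.81302 = NZD 1,243,568.76
Profit = NZD 1,243,568.76 − NZD 1,203,000.00

Profit: NZD 40,568.76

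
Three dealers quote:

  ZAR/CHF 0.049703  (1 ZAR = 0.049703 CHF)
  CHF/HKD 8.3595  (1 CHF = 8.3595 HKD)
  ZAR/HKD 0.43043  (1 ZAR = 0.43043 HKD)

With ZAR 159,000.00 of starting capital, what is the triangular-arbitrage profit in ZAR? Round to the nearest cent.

Profitable loop is ZAR → HKD → CHF → ZAR:
ZAR 159,000.00 × 0.43043 = HKD 68,438.37
HKD 68,438.37 ÷ 8.3595 = CHF 8,186.90
CHF 8,186.90 ÷ 0.049703 = ZAR 164,716.37
Profit = ZAR 164,716.37 − ZAR 159,000.00

Profit: ZAR 5,716.37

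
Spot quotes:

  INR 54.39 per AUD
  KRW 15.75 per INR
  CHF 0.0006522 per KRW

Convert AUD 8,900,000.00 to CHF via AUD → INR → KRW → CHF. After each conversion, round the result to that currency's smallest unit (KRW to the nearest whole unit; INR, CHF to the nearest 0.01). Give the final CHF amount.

CHF 4,972,449.92

AUD 8,900,000.00 × 54.39 = INR 484,071,000.00
INR 484,071,000.00 × 15.75 = KRW 7,624,118,250
KRW 7,624,118,250 × 0.0006522 = CHF 4,972,449.92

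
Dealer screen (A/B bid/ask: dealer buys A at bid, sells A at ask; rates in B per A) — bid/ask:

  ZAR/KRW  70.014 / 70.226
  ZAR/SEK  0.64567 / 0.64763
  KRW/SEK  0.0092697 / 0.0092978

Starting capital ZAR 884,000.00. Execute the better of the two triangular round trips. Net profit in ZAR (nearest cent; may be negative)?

Best loop ZAR → KRW → SEK → ZAR:
ZAR 884,000.00 × 70.014 (sell ZAR at bid) = KRW 61,892,376
KRW 61,892,376 × 0.0092697 (sell KRW at bid) = SEK 573,723.76
SEK 573,723.76 ÷ 0.64763 (buy ZAR at ask) = ZAR 885,882.00

Net profit: ZAR 1,882.00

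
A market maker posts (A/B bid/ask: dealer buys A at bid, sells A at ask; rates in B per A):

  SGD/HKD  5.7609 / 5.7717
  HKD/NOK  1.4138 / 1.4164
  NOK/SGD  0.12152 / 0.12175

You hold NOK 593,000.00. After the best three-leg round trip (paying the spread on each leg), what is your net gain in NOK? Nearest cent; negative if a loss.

Net profit: NOK 2,793.90

Best loop NOK → HKD → SGD → NOK:
NOK 593,000.00 ÷ 1.4164 (buy HKD at ask) = HKD 418,667.04
HKD 418,667.04 ÷ 5.7717 (buy SGD at ask) = SGD 72,537.91
SGD 72,537.91 ÷ 0.12175 (buy NOK at ask) = NOK 595,793.90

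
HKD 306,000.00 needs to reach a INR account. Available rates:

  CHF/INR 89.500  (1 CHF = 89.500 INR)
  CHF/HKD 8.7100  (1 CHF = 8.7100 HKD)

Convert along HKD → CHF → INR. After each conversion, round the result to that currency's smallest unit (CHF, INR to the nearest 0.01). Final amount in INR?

INR 3,144,316.69

HKD 306,000.00 ÷ 8.7100 = CHF 35,132.03
CHF 35,132.03 × 89.500 = INR 3,144,316.69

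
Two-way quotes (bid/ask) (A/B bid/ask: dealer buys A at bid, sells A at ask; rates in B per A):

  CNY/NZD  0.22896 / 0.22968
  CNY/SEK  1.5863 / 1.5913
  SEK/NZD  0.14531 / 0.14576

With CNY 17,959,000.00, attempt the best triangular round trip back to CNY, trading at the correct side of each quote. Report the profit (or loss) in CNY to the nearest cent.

Best loop CNY → SEK → NZD → CNY:
CNY 17,959,000.00 × 1.5863 (sell CNY at bid) = SEK 28,488,361.70
SEK 28,488,361.70 × 0.14531 (sell SEK at bid) = NZD 4,139,643.84
NZD 4,139,643.84 ÷ 0.22968 (buy CNY at ask) = CNY 18,023,527.68

Net profit: CNY 64,527.68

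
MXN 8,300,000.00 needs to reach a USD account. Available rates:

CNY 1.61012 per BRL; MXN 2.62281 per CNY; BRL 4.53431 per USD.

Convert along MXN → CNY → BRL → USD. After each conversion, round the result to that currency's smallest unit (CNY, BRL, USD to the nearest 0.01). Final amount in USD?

MXN 8,300,000.00 ÷ 2.62281 = CNY 3,164,544.90
CNY 3,164,544.90 ÷ 1.61012 = BRL 1,965,409.35
BRL 1,965,409.35 ÷ 4.53431 = USD 433,452.80

USD 433,452.80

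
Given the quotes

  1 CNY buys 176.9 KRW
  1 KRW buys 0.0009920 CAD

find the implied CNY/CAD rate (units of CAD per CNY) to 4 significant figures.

1 CNY × 176.9 = 176.9 KRW
176.9 KRW × 0.0009920 = 0.175485 CAD

CNY/CAD = 0.1755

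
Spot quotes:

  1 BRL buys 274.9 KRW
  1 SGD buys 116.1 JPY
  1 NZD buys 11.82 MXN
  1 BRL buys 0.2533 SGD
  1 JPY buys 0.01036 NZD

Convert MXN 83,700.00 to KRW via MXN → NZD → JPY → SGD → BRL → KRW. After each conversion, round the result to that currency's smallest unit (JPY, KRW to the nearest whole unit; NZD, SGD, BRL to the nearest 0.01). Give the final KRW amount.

MXN 83,700.00 ÷ 11.82 = NZD 7,081.22
NZD 7,081.22 ÷ 0.01036 = JPY 683,515
JPY 683,515 ÷ 116.1 = SGD 5,887.30
SGD 5,887.30 ÷ 0.2533 = BRL 23,242.40
BRL 23,242.40 × 274.9 = KRW 6,389,336

KRW 6,389,336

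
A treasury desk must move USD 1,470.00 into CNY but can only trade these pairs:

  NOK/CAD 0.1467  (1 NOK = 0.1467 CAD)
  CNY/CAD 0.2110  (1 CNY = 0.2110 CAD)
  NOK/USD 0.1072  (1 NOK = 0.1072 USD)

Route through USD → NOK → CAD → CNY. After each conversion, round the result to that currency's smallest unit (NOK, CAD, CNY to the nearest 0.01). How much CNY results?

USD 1,470.00 ÷ 0.1072 = NOK 13,712.69
NOK 13,712.69 × 0.1467 = CAD 2,011.65
CAD 2,011.65 ÷ 0.2110 = CNY 9,533.89

CNY 9,533.89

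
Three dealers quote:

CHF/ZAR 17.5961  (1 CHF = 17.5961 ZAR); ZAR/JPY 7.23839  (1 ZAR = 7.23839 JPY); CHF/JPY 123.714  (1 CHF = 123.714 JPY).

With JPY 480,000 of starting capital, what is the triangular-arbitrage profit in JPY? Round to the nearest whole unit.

Profit: JPY 14,175

Profitable loop is JPY → CHF → ZAR → JPY:
JPY 480,000 ÷ 123.714 = CHF 3,879.92
CHF 3,879.92 × 17.5961 = ZAR 68,271.40
ZAR 68,271.40 × 7.23839 = JPY 494,175
Profit = JPY 494,175 − JPY 480,000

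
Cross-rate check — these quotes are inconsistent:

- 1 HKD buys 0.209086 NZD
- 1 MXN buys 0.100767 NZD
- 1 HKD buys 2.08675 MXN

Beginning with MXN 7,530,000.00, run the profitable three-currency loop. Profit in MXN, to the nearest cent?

Profit: MXN 42,839.86

Profitable loop is MXN → NZD → HKD → MXN:
MXN 7,530,000.00 × 0.100767 = NZD 758,775.51
NZD 758,775.51 ÷ 0.209086 = HKD 3,629,011.56
HKD 3,629,011.56 × 2.08675 = MXN 7,572,839.86
Profit = MXN 7,572,839.86 − MXN 7,530,000.00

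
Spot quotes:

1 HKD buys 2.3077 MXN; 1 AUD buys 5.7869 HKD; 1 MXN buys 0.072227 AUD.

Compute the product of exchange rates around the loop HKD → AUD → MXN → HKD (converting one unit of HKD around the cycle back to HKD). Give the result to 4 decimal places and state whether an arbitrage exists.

1.0368 (arbitrage exists)

Around HKD → AUD → MXN → HKD: 1 ÷ 5.7869 ÷ 0.072227 ÷ 2.3077 = 1.036753
Product > 1; profitable direction is HKD → AUD → MXN → HKD.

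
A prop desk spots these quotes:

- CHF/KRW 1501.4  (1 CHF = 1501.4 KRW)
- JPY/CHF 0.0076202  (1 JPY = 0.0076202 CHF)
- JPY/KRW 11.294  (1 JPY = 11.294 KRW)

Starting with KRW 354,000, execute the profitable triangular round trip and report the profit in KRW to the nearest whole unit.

Profitable loop is KRW → JPY → CHF → KRW:
KRW 354,000 ÷ 11.294 = JPY 31,344
JPY 31,344 × 0.0076202 = CHF 238.85
CHF 238.85 × 1501.4 = KRW 358,607
Profit = KRW 358,607 − KRW 354,000

Profit: KRW 4,607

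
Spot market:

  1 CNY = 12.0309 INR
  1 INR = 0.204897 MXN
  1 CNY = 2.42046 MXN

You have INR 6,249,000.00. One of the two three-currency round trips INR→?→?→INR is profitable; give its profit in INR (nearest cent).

Profitable loop is INR → MXN → CNY → INR:
INR 6,249,000.00 × 0.204897 = MXN 1,280,401.35
MXN 1,280,401.35 ÷ 2.42046 = CNY 528,990.92
CNY 528,990.92 × 12.0309 = INR 6,364,236.81
Profit = INR 6,364,236.81 − INR 6,249,000.00

Profit: INR 115,236.81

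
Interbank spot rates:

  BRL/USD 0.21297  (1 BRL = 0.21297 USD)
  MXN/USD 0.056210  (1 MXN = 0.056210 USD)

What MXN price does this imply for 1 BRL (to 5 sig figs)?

1 BRL × 0.21297 = 0.21297 USD
0.21297 USD ÷ 0.056210 = 3.78883 MXN

BRL/MXN = 3.7888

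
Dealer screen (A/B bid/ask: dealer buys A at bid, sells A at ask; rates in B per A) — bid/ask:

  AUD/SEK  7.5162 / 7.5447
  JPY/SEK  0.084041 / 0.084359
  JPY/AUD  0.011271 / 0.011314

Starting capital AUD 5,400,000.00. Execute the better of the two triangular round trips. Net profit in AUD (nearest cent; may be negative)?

Net profit: AUD 22,794.10

Best loop AUD → SEK → JPY → AUD:
AUD 5,400,000.00 × 7.5162 (sell AUD at bid) = SEK 40,587,480.00
SEK 40,587,480.00 ÷ 0.084359 (buy JPY at ask) = JPY 481,128,036
JPY 481,128,036 × 0.011271 (sell JPY at bid) = AUD 5,422,794.10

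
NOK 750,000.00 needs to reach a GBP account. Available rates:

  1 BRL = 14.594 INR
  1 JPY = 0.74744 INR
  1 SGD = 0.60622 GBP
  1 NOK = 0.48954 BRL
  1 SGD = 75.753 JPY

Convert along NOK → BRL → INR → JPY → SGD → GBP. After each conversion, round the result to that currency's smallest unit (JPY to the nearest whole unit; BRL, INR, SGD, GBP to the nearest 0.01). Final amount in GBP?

NOK 750,000.00 × 0.48954 = BRL 367,155.00
BRL 367,155.00 × 14.594 = INR 5,358,260.07
INR 5,358,260.07 ÷ 0.74744 = JPY 7,168,816
JPY 7,168,816 ÷ 75.753 = SGD 94,634.09
SGD 94,634.09 × 0.60622 = GBP 57,369.08

GBP 57,369.08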